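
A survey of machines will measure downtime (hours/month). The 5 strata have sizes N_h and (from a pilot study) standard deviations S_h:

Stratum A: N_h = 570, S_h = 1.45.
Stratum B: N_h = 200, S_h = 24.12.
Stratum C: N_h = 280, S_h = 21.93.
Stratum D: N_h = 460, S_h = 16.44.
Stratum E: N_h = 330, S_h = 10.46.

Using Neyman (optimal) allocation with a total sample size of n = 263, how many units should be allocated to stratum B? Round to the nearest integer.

56

Neyman allocation: n_h = n · N_h S_h / Σ N_i S_i, with n = 263.
  stratum A: N_h·S_h = 570·1.45 = 826.50
  stratum B: N_h·S_h = 200·24.12 = 4824.00
  stratum C: N_h·S_h = 280·21.93 = 6140.40
  stratum D: N_h·S_h = 460·16.44 = 7562.40
  stratum E: N_h·S_h = 330·10.46 = 3451.80
Σ N_h S_h = 22805.10
n for stratum B = 263·4824.00/22805.10 = 55.633 → 56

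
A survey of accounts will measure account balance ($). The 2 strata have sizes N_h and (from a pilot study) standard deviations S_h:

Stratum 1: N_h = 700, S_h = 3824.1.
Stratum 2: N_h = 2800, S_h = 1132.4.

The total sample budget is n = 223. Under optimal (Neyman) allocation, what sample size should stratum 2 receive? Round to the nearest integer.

121

Neyman allocation: n_h = n · N_h S_h / Σ N_i S_i, with n = 223.
  stratum 1: N_h·S_h = 700·3824.1 = 2676870.00
  stratum 2: N_h·S_h = 2800·1132.4 = 3170720.00
Σ N_h S_h = 5847590.00
n for stratum 2 = 223·3170720.00/5847590.00 = 120.917 → 121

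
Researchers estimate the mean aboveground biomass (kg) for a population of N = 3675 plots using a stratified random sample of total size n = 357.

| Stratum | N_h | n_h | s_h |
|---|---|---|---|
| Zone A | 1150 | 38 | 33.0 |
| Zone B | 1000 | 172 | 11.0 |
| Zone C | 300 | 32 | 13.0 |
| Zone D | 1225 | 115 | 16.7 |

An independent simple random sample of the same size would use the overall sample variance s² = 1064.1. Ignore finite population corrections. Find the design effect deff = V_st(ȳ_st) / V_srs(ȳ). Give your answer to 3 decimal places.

V̂(ȳ_st) = Σ W_h² s_h²/n_h, with W_h = N_h/N and N = 3675:
  stratum Zone A: (1150/3675)²·33.0²/38 = 2.80624
  stratum Zone B: (1000/3675)²·11.0²/172 = 0.0520885
  stratum Zone C: (300/3675)²·13.0²/32 = 0.0351937
  stratum Zone D: (1225/3675)²·16.7²/115 = 0.269459
V_st = 3.16298
V_srs = s²/n = 1064.1/357 = 2.98067
deff = V_st / V_srs = 3.16298/2.98067 = 1.0612

deff ≈ 1.061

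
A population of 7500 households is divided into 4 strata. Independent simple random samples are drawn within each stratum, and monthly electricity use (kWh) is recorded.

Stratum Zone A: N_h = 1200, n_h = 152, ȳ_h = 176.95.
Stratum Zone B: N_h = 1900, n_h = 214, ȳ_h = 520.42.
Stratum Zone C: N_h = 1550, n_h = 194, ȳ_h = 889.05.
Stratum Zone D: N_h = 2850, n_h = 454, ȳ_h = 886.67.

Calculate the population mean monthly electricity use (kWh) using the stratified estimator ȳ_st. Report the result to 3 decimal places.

ȳ_st ≈ 680.823

N = Σ N_h = 7500. Stratum weights W_h = N_h/N.
ȳ_st = (1200·176.95 + 1900·520.42 + 1550·889.05 + 2850·886.67) / 7500 = 680.82333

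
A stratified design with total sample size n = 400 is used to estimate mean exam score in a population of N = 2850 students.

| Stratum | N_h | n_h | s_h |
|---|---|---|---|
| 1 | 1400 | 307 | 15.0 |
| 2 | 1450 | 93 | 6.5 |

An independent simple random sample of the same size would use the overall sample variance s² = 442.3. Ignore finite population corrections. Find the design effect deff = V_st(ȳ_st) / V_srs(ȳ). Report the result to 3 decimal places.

V̂(ȳ_st) = Σ W_h² s_h²/n_h, with W_h = N_h/N and N = 2850:
  stratum 1: (1400/2850)²·15.0²/307 = 0.176852
  stratum 2: (1450/2850)²·6.5²/93 = 0.117595
V_st = 0.294448
V_srs = s²/n = 442.3/400 = 1.10575
deff = V_st / V_srs = 0.294448/1.10575 = 0.2663

deff ≈ 0.266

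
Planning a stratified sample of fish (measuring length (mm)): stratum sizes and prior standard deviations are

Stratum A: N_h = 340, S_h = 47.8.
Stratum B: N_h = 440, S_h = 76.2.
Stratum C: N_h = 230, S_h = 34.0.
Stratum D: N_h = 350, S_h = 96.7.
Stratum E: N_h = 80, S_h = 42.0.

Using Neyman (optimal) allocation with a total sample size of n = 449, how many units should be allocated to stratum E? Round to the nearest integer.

16

Neyman allocation: n_h = n · N_h S_h / Σ N_i S_i, with n = 449.
  stratum A: N_h·S_h = 340·47.8 = 16252.00
  stratum B: N_h·S_h = 440·76.2 = 33528.00
  stratum C: N_h·S_h = 230·34.0 = 7820.00
  stratum D: N_h·S_h = 350·96.7 = 33845.00
  stratum E: N_h·S_h = 80·42.0 = 3360.00
Σ N_h S_h = 94805.00
n for stratum E = 449·3360.00/94805.00 = 15.913 → 16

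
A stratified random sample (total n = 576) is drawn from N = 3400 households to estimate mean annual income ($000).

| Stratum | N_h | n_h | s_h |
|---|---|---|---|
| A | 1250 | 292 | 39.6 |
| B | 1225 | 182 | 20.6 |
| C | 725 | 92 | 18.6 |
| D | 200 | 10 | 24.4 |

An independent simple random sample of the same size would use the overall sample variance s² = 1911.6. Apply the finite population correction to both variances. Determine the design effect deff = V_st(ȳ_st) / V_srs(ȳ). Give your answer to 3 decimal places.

deff ≈ 0.420

V̂(ȳ_st) = Σ W_h² (1 − n_h/N_h) s_h²/n_h, with W_h = N_h/N and N = 3400:
  stratum A: (1250/3400)²·(1 − 292/1250)·39.6²/292 = 0.556321
  stratum B: (1225/3400)²·(1 − 182/1225)·20.6²/182 = 0.257707
  stratum C: (725/3400)²·(1 − 92/725)·18.6²/92 = 0.149287
  stratum D: (200/3400)²·(1 − 10/200)·24.4²/10 = 0.195707
V_st = 1.15902
V_srs = (1 − 576/3400)·1911.6/576 = 2.75651
deff = V_st / V_srs = 1.15902/2.75651 = 0.4205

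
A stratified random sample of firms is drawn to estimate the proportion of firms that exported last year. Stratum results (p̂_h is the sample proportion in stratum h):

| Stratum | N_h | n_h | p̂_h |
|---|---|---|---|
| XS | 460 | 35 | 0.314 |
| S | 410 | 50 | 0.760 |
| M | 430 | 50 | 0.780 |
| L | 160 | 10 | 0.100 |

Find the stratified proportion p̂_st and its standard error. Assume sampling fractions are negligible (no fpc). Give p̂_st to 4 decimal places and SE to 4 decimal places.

p̂_st ≈ 0.5530, SE ≈ 0.0367

N = 1460; stratum weights W_h = N_h/N.
p̂_st = Σ W_h p̂_h = (460·0.314 + 410·0.760 + 430·0.780 + 160·0.100)/1460 = 0.55304
V̂(p̂_st) = Σ W_h² p̂_h(1−p̂_h)/(n_h−1):
  stratum XS: (460/1460)²·0.314·0.686/34 = 0.000628905
  stratum S: (410/1460)²·0.760·0.240/49 = 0.000293556
  stratum M: (430/1460)²·0.780·0.220/49 = 0.000303775
  stratum L: (160/1460)²·0.100·0.900/9 = 0.000120098
V̂(p̂_st) = 0.00134633; SE = √V̂ = 0.0366924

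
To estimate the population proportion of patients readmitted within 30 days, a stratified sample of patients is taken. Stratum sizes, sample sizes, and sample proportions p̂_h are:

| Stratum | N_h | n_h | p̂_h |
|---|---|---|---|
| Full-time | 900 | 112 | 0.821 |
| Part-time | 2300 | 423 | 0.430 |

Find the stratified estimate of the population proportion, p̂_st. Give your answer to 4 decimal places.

p̂_st ≈ 0.5400

N = 3200; stratum weights W_h = N_h/N.
p̂_st = Σ W_h p̂_h = (900·0.821 + 2300·0.430)/3200 = 0.53997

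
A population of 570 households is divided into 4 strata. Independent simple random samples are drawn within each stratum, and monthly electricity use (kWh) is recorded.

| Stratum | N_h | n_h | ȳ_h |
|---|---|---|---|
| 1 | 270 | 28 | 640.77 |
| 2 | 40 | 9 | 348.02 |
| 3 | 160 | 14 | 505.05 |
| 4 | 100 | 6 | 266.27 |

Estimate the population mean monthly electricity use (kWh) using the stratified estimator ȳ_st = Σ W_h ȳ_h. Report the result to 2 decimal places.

N = Σ N_h = 570. Stratum weights W_h = N_h/N.
ȳ_st = (270·640.77 + 40·348.02 + 160·505.05 + 100·266.27) / 570 = 516.4275

ȳ_st ≈ 516.43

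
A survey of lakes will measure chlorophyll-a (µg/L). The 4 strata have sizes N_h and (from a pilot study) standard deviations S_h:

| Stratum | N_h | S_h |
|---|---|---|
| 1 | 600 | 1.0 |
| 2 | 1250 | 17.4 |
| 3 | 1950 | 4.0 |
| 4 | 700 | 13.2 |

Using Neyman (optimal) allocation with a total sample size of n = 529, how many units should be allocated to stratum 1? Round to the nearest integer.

Neyman allocation: n_h = n · N_h S_h / Σ N_i S_i, with n = 529.
  stratum 1: N_h·S_h = 600·1.0 = 600.00
  stratum 2: N_h·S_h = 1250·17.4 = 21750.00
  stratum 3: N_h·S_h = 1950·4.0 = 7800.00
  stratum 4: N_h·S_h = 700·13.2 = 9240.00
Σ N_h S_h = 39390.00
n for stratum 1 = 529·600.00/39390.00 = 8.058 → 8

8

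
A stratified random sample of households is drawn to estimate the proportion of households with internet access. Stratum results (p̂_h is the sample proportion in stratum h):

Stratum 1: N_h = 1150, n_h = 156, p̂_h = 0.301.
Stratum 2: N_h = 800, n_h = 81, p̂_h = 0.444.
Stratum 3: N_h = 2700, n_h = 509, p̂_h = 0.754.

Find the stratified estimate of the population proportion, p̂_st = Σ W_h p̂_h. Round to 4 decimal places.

N = 4650; stratum weights W_h = N_h/N.
p̂_st = Σ W_h p̂_h = (1150·0.301 + 800·0.444 + 2700·0.754)/4650 = 0.58863

p̂_st ≈ 0.5886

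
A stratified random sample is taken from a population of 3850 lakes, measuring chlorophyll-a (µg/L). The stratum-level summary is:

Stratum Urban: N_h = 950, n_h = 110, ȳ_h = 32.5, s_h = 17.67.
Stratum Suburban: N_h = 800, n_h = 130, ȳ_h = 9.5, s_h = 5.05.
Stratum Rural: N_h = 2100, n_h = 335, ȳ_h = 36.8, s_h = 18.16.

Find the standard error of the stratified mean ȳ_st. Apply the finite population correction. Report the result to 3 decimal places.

SE(ȳ_st) ≈ 0.637

V̂(ȳ_st) = Σ W_h² (1 − n_h/N_h) s_h²/n_h, with W_h = N_h/N and N = 3850:
  stratum Urban: (950/3850)²·(1 − 110/950)·17.67²/110 = 0.152814
  stratum Suburban: (800/3850)²·(1 − 130/800)·5.05²/130 = 0.00709386
  stratum Rural: (2100/3850)²·(1 − 335/2100)·18.16²/335 = 0.246167
V̂(ȳ_st) = 0.406074
SE(ȳ_st) = √0.406074 = 0.637239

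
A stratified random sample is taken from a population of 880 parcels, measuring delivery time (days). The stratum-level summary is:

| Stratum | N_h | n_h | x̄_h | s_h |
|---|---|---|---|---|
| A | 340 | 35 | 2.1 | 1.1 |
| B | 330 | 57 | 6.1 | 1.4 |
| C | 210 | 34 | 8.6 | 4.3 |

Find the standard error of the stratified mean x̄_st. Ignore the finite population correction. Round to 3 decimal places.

SE(x̄_st) ≈ 0.202

V̂(x̄_st) = Σ W_h² s_h²/n_h, with W_h = N_h/N and N = 880:
  stratum A: (340/880)²·1.1²/35 = 0.00516071
  stratum B: (330/880)²·1.4²/57 = 0.00483553
  stratum C: (210/880)²·4.3²/34 = 0.0309693
V̂(x̄_st) = 0.0409655
SE(x̄_st) = √0.0409655 = 0.202399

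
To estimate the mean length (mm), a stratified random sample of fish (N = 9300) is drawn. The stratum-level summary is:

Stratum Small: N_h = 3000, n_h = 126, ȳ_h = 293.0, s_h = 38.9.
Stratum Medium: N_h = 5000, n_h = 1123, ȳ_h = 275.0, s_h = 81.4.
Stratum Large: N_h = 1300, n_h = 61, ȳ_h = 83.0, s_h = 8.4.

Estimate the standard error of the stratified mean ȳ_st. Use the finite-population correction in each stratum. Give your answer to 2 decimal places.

V̂(ȳ_st) = Σ W_h² (1 − n_h/N_h) s_h²/n_h, with W_h = N_h/N and N = 9300:
  stratum Small: (3000/9300)²·(1 − 126/3000)·38.9²/126 = 1.19721
  stratum Medium: (5000/9300)²·(1 − 1123/5000)·81.4²/1123 = 1.32242
  stratum Large: (1300/9300)²·(1 − 61/1300)·8.4²/61 = 0.0215416
V̂(ȳ_st) = 2.54117
SE(ȳ_st) = √2.54117 = 1.59411

SE(ȳ_st) ≈ 1.59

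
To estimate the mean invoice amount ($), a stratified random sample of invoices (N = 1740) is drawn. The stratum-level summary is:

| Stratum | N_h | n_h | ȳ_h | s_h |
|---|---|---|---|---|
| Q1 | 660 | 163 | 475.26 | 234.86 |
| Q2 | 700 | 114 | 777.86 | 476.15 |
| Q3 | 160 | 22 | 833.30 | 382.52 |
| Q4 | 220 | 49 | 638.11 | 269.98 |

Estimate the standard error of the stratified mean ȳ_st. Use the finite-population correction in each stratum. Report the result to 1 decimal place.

V̂(ȳ_st) = Σ W_h² (1 − n_h/N_h) s_h²/n_h, with W_h = N_h/N and N = 1740:
  stratum Q1: (660/1740)²·(1 − 163/660)·234.86²/163 = 36.6634
  stratum Q2: (700/1740)²·(1 − 114/700)·476.15²/114 = 269.451
  stratum Q3: (160/1740)²·(1 − 22/160)·382.52²/22 = 48.505
  stratum Q4: (220/1740)²·(1 − 49/220)·269.98²/49 = 18.4836
V̂(ȳ_st) = 373.103
SE(ȳ_st) = √373.103 = 19.3159

SE(ȳ_st) ≈ 19.3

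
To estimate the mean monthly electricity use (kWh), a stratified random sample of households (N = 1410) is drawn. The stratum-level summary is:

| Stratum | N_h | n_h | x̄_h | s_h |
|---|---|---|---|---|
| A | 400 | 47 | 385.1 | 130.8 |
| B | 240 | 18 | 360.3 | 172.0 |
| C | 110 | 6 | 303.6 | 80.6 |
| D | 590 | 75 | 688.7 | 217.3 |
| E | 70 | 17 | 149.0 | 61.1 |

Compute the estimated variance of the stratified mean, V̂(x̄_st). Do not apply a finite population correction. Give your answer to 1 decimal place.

V̂(x̄_st) ≈ 194.3

V̂(x̄_st) = Σ W_h² s_h²/n_h, with W_h = N_h/N and N = 1410:
  stratum A: (400/1410)²·130.8²/47 = 29.2954
  stratum B: (240/1410)²·172.0²/18 = 47.6177
  stratum C: (110/1410)²·80.6²/6 = 6.58971
  stratum D: (590/1410)²·217.3²/75 = 110.236
  stratum E: (70/1410)²·61.1²/17 = 0.541242
V̂(x̄_st) = 194.28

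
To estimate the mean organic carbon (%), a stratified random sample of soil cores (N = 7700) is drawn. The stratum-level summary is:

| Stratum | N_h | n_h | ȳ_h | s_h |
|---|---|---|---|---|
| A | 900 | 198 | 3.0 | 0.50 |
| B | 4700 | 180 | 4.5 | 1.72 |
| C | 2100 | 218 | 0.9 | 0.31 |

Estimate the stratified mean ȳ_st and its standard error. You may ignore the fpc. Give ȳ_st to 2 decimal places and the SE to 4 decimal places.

ȳ_st = Σ W_h ȳ_h = (900·3.0 + 4700·4.5 + 2100·0.9)/7700 = 3.34286
V̂(ȳ_st) = Σ W_h² s_h²/n_h, with W_h = N_h/N and N = 7700:
  stratum A: (900/7700)²·0.50²/198 = 1.72496e-05
  stratum B: (4700/7700)²·1.72²/180 = 0.00612348
  stratum C: (2100/7700)²·0.31²/218 = 3.27887e-05
V̂(ȳ_st) = 0.00617352
SE(ȳ_st) = √0.00617352 = 0.0785718

ȳ_st ≈ 3.34, SE ≈ 0.0786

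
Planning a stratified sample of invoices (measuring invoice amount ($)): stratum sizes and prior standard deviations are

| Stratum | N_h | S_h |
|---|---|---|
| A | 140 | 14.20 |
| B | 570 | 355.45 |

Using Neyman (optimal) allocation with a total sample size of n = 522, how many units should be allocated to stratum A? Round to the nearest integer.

5

Neyman allocation: n_h = n · N_h S_h / Σ N_i S_i, with n = 522.
  stratum A: N_h·S_h = 140·14.20 = 1988.00
  stratum B: N_h·S_h = 570·355.45 = 202606.50
Σ N_h S_h = 204594.50
n for stratum A = 522·1988.00/204594.50 = 5.072 → 5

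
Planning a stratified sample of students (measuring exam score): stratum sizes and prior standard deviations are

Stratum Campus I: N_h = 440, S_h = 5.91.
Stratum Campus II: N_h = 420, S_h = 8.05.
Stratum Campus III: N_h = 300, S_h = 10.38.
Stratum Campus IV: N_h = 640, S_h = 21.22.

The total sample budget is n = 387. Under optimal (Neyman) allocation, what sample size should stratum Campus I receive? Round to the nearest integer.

Neyman allocation: n_h = n · N_h S_h / Σ N_i S_i, with n = 387.
  stratum Campus I: N_h·S_h = 440·5.91 = 2600.40
  stratum Campus II: N_h·S_h = 420·8.05 = 3381.00
  stratum Campus III: N_h·S_h = 300·10.38 = 3114.00
  stratum Campus IV: N_h·S_h = 640·21.22 = 13580.80
Σ N_h S_h = 22676.20
n for stratum Campus I = 387·2600.40/22676.20 = 44.379 → 44

44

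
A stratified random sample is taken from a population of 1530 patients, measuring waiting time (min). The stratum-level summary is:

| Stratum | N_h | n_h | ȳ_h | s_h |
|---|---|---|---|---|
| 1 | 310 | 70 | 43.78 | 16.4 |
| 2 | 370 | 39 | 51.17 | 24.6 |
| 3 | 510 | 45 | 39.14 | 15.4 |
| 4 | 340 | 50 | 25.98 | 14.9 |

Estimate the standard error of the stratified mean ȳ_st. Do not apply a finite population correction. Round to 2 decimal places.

V̂(ȳ_st) = Σ W_h² s_h²/n_h, with W_h = N_h/N and N = 1530:
  stratum 1: (310/1530)²·16.4²/70 = 0.157736
  stratum 2: (370/1530)²·24.6²/39 = 0.907457
  stratum 3: (510/1530)²·15.4²/45 = 0.58558
  stratum 4: (340/1530)²·14.9²/50 = 0.219269
V̂(ȳ_st) = 1.87004
SE(ȳ_st) = √1.87004 = 1.36749

SE(ȳ_st) ≈ 1.37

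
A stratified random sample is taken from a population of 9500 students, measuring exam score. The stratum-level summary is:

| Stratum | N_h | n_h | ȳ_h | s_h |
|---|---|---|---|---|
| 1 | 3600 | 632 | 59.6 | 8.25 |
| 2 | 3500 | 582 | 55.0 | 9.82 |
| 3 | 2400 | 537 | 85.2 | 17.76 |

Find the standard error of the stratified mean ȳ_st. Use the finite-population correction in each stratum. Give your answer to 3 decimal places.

SE(ȳ_st) ≈ 0.246

V̂(ȳ_st) = Σ W_h² (1 − n_h/N_h) s_h²/n_h, with W_h = N_h/N and N = 9500:
  stratum 1: (3600/9500)²·(1 − 632/3600)·8.25²/632 = 0.01275
  stratum 2: (3500/9500)²·(1 − 582/3500)·9.82²/582 = 0.0187502
  stratum 3: (2400/9500)²·(1 − 537/2400)·17.76²/537 = 0.0290997
V̂(ȳ_st) = 0.0605999
SE(ȳ_st) = √0.0605999 = 0.24617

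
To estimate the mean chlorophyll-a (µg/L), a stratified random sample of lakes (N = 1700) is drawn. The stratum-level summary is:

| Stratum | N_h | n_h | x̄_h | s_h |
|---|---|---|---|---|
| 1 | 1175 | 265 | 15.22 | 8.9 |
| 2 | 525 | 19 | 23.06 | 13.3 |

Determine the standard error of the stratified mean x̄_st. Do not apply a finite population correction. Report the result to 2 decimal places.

V̂(x̄_st) = Σ W_h² s_h²/n_h, with W_h = N_h/N and N = 1700:
  stratum 1: (1175/1700)²·8.9²/265 = 0.142795
  stratum 2: (525/1700)²·13.3²/19 = 0.887913
V̂(x̄_st) = 1.03071
SE(x̄_st) = √1.03071 = 1.01524

SE(x̄_st) ≈ 1.02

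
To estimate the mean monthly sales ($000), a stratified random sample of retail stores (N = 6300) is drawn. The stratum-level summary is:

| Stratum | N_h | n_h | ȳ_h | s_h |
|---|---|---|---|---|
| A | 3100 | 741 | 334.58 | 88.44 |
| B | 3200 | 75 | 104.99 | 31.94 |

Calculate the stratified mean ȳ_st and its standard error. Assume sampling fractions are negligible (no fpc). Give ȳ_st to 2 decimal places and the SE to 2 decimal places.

ȳ_st = Σ W_h ȳ_h = (3100·334.58 + 3200·104.99)/6300 = 217.96286
V̂(ȳ_st) = Σ W_h² s_h²/n_h, with W_h = N_h/N and N = 6300:
  stratum A: (3100/6300)²·88.44²/741 = 2.55577
  stratum B: (3200/6300)²·31.94²/75 = 3.50936
V̂(ȳ_st) = 6.06512
SE(ȳ_st) = √6.06512 = 2.46275

ȳ_st ≈ 217.96, SE ≈ 2.46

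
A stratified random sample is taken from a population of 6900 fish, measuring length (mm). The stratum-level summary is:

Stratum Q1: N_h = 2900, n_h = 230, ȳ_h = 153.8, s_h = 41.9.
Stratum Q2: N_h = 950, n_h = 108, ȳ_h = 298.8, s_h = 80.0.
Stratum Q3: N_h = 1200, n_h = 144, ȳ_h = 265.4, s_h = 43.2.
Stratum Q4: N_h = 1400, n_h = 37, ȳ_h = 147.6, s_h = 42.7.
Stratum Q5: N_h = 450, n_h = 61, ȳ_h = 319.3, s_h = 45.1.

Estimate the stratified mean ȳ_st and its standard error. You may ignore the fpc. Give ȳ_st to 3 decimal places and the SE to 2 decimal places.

ȳ_st ≈ 202.708, SE ≈ 2.24

ȳ_st = Σ W_h ȳ_h = (2900·153.8 + 950·298.8 + 1200·265.4 + 1400·147.6 + 450·319.3)/6900 = 202.70797
V̂(ȳ_st) = Σ W_h² s_h²/n_h, with W_h = N_h/N and N = 6900:
  stratum Q1: (2900/6900)²·41.9²/230 = 1.34834
  stratum Q2: (950/6900)²·80.0²/108 = 1.12332
  stratum Q3: (1200/6900)²·43.2²/144 = 0.391985
  stratum Q4: (1400/6900)²·42.7²/37 = 2.02867
  stratum Q5: (450/6900)²·45.1²/61 = 0.141824
V̂(ȳ_st) = 5.03414
SE(ȳ_st) = √5.03414 = 2.24369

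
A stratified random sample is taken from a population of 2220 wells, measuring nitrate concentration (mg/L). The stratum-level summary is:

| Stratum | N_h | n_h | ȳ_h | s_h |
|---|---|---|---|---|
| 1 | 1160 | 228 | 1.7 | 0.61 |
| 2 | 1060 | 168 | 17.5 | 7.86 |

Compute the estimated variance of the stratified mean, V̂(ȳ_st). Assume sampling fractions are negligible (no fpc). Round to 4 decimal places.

V̂(ȳ_st) ≈ 0.0843

V̂(ȳ_st) = Σ W_h² s_h²/n_h, with W_h = N_h/N and N = 2220:
  stratum 1: (1160/2220)²·0.61²/228 = 0.000445589
  stratum 2: (1060/2220)²·7.86²/168 = 0.0838381
V̂(ȳ_st) = 0.0842837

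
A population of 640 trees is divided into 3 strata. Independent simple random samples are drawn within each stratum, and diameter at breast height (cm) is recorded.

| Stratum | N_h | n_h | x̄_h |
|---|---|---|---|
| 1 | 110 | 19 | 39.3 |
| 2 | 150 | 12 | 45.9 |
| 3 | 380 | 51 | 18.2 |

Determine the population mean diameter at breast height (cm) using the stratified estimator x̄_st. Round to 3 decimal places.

N = Σ N_h = 640. Stratum weights W_h = N_h/N.
x̄_st = (110·39.3 + 150·45.9 + 380·18.2) / 640 = 28.31875

x̄_st ≈ 28.319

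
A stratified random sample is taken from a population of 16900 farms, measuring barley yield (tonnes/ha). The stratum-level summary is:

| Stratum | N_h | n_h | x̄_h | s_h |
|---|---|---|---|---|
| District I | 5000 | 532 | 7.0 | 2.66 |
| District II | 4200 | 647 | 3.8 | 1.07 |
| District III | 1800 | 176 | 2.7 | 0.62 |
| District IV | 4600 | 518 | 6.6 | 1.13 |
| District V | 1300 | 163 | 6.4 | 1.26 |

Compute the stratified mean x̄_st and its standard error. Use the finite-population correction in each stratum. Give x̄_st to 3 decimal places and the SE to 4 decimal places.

x̄_st = Σ W_h x̄_h = (5000·7.0 + 4200·3.8 + 1800·2.7 + 4600·6.6 + 1300·6.4)/16900 = 5.59172
V̂(x̄_st) = Σ W_h² (1 − n_h/N_h) s_h²/n_h, with W_h = N_h/N and N = 16900:
  stratum District I: (5000/16900)²·(1 − 532/5000)·2.66²/532 = 0.00104031
  stratum District II: (4200/16900)²·(1 − 647/4200)·1.07²/647 = 9.24558e-05
  stratum District III: (1800/16900)²·(1 − 176/1800)·0.62²/176 = 2.2354e-05
  stratum District IV: (4600/16900)²·(1 − 518/4600)·1.13²/518 = 0.000162063
  stratum District V: (1300/16900)²·(1 − 163/1300)·1.26²/163 = 5.04062e-05
V̂(x̄_st) = 0.00136759
SE(x̄_st) = √0.00136759 = 0.0369809

x̄_st ≈ 5.592, SE ≈ 0.0370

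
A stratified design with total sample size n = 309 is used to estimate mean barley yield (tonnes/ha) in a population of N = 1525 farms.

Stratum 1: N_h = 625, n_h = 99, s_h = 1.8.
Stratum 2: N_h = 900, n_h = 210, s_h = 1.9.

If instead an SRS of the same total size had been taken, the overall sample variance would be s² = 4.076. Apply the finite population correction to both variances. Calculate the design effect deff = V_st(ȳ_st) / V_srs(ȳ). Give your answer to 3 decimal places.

V̂(ȳ_st) = Σ W_h² (1 − n_h/N_h) s_h²/n_h, with W_h = N_h/N and N = 1525:
  stratum 1: (625/1525)²·(1 − 99/625)·1.8²/99 = 0.00462632
  stratum 2: (900/1525)²·(1 − 210/900)·1.9²/210 = 0.00459029
V_st = 0.00921661
V_srs = (1 − 309/1525)·4.076/309 = 0.0105182
deff = V_st / V_srs = 0.00921661/0.0105182 = 0.8763

deff ≈ 0.876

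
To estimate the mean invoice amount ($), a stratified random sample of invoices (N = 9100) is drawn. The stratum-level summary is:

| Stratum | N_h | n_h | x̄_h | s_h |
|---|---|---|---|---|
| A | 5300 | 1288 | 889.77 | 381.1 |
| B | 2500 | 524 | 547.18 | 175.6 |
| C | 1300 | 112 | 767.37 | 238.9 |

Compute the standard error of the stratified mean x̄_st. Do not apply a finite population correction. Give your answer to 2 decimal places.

SE(x̄_st) ≈ 7.29

V̂(x̄_st) = Σ W_h² s_h²/n_h, with W_h = N_h/N and N = 9100:
  stratum A: (5300/9100)²·381.1²/1288 = 38.25
  stratum B: (2500/9100)²·175.6²/524 = 4.44135
  stratum C: (1300/9100)²·238.9²/112 = 10.3996
V̂(x̄_st) = 53.0909
SE(x̄_st) = √53.0909 = 7.28635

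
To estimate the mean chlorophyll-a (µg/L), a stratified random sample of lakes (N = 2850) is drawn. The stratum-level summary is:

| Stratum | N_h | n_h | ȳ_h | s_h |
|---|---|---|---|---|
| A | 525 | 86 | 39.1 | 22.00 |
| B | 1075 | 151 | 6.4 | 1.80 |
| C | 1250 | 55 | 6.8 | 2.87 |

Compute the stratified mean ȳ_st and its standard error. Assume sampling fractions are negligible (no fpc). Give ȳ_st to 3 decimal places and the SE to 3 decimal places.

ȳ_st ≈ 12.599, SE ≈ 0.472

ȳ_st = Σ W_h ȳ_h = (525·39.1 + 1075·6.4 + 1250·6.8)/2850 = 12.59912
V̂(ȳ_st) = Σ W_h² s_h²/n_h, with W_h = N_h/N and N = 2850:
  stratum A: (525/2850)²·22.00²/86 = 0.190975
  stratum B: (1075/2850)²·1.80²/151 = 0.00305278
  stratum C: (1250/2850)²·2.87²/55 = 0.0288092
V̂(ȳ_st) = 0.222837
SE(ȳ_st) = √0.222837 = 0.472056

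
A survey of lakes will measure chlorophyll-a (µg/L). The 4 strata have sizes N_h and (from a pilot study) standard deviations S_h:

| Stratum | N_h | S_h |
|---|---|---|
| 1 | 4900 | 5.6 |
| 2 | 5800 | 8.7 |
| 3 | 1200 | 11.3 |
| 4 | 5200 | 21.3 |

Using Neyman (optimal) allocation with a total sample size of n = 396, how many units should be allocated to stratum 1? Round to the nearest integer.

Neyman allocation: n_h = n · N_h S_h / Σ N_i S_i, with n = 396.
  stratum 1: N_h·S_h = 4900·5.6 = 27440.00
  stratum 2: N_h·S_h = 5800·8.7 = 50460.00
  stratum 3: N_h·S_h = 1200·11.3 = 13560.00
  stratum 4: N_h·S_h = 5200·21.3 = 110760.00
Σ N_h S_h = 202220.00
n for stratum 1 = 396·27440.00/202220.00 = 53.735 → 54

54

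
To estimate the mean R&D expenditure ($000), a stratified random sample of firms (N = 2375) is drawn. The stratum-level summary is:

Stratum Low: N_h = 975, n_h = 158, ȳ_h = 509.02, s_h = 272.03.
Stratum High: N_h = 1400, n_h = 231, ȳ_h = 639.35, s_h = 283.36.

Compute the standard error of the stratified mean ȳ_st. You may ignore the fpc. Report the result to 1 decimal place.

SE(ȳ_st) ≈ 14.1

V̂(ȳ_st) = Σ W_h² s_h²/n_h, with W_h = N_h/N and N = 2375:
  stratum Low: (975/2375)²·272.03²/158 = 78.933
  stratum High: (1400/2375)²·283.36²/231 = 120.78
V̂(ȳ_st) = 199.713
SE(ȳ_st) = √199.713 = 14.132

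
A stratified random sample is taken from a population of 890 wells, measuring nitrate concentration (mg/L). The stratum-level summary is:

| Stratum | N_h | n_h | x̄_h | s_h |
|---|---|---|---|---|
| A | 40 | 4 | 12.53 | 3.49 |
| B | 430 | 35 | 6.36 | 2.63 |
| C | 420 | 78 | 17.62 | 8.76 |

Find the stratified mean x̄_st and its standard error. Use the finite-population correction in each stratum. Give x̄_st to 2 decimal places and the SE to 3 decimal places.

x̄_st ≈ 11.95, SE ≈ 0.476

x̄_st = Σ W_h x̄_h = (40·12.53 + 430·6.36 + 420·17.62)/890 = 11.95101
V̂(x̄_st) = Σ W_h² (1 − n_h/N_h) s_h²/n_h, with W_h = N_h/N and N = 890:
  stratum A: (40/890)²·(1 − 4/40)·3.49²/4 = 0.00553571
  stratum B: (430/890)²·(1 − 35/430)·2.63²/35 = 0.0423769
  stratum C: (420/890)²·(1 − 78/420)·8.76²/78 = 0.178406
V̂(x̄_st) = 0.226318
SE(x̄_st) = √0.226318 = 0.475729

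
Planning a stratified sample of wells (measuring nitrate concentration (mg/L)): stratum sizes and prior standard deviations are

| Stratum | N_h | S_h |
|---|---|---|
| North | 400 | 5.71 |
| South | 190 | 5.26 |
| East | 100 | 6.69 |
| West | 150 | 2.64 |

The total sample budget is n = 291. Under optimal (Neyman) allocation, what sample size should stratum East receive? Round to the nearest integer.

Neyman allocation: n_h = n · N_h S_h / Σ N_i S_i, with n = 291.
  stratum North: N_h·S_h = 400·5.71 = 2284.00
  stratum South: N_h·S_h = 190·5.26 = 999.40
  stratum East: N_h·S_h = 100·6.69 = 669.00
  stratum West: N_h·S_h = 150·2.64 = 396.00
Σ N_h S_h = 4348.40
n for stratum East = 291·669.00/4348.40 = 44.770 → 45

45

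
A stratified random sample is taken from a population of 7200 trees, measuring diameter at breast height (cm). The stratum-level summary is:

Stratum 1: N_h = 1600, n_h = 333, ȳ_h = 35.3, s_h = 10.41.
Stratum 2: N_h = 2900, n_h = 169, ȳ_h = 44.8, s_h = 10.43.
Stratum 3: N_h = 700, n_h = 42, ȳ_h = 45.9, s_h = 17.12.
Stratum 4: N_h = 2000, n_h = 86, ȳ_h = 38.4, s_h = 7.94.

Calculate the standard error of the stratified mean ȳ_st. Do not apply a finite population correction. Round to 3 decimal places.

SE(ȳ_st) ≈ 0.493

V̂(ȳ_st) = Σ W_h² s_h²/n_h, with W_h = N_h/N and N = 7200:
  stratum 1: (1600/7200)²·10.41²/333 = 0.0160706
  stratum 2: (2900/7200)²·10.43²/169 = 0.104427
  stratum 3: (700/7200)²·17.12²/42 = 0.0659613
  stratum 4: (2000/7200)²·7.94²/86 = 0.0565637
V̂(ȳ_st) = 0.243023
SE(ȳ_st) = √0.243023 = 0.492973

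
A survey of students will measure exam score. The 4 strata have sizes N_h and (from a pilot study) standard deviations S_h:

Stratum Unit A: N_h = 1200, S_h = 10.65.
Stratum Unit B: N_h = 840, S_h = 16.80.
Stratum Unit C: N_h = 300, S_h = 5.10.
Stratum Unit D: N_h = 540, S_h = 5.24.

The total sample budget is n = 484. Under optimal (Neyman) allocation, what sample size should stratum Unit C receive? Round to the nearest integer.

24

Neyman allocation: n_h = n · N_h S_h / Σ N_i S_i, with n = 484.
  stratum Unit A: N_h·S_h = 1200·10.65 = 12780.00
  stratum Unit B: N_h·S_h = 840·16.80 = 14112.00
  stratum Unit C: N_h·S_h = 300·5.10 = 1530.00
  stratum Unit D: N_h·S_h = 540·5.24 = 2829.60
Σ N_h S_h = 31251.60
n for stratum Unit C = 484·1530.00/31251.60 = 23.695 → 24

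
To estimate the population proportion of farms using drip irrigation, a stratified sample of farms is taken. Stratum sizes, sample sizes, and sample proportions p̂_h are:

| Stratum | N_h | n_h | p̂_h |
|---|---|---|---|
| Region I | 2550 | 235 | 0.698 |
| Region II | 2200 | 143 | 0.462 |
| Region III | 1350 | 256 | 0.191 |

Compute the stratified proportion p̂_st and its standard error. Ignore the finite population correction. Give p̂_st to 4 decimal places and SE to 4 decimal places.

p̂_st ≈ 0.5007, SE ≈ 0.0204

N = 6100; stratum weights W_h = N_h/N.
p̂_st = Σ W_h p̂_h = (2550·0.698 + 2200·0.462 + 1350·0.191)/6100 = 0.50068
V̂(p̂_st) = Σ W_h² p̂_h(1−p̂_h)/(n_h−1):
  stratum Region I: (2550/6100)²·0.698·0.302/234 = 0.000157423
  stratum Region II: (2200/6100)²·0.462·0.538/142 = 0.000227678
  stratum Region III: (1350/6100)²·0.191·0.809/255 = 2.9679e-05
V̂(p̂_st) = 0.00041478; SE = √V̂ = 0.0203661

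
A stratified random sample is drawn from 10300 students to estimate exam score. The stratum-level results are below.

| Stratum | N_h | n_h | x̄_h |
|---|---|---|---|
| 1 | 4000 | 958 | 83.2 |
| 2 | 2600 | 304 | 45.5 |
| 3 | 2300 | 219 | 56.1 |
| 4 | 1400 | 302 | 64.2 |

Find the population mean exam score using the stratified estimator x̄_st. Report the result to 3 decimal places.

N = Σ N_h = 10300. Stratum weights W_h = N_h/N.
x̄_st = (4000·83.2 + 2600·45.5 + 2300·56.1 + 1400·64.2) / 10300 = 65.04951

x̄_st ≈ 65.050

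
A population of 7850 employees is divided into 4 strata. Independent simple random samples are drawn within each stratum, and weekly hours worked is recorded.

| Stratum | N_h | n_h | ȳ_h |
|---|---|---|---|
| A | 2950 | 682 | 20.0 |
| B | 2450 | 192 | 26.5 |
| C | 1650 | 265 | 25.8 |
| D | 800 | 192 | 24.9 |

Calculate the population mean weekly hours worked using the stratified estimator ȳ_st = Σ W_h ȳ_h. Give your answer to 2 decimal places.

ȳ_st ≈ 23.75

N = Σ N_h = 7850. Stratum weights W_h = N_h/N.
ȳ_st = (2950·20.0 + 2450·26.5 + 1650·25.8 + 800·24.9) / 7850 = 23.7471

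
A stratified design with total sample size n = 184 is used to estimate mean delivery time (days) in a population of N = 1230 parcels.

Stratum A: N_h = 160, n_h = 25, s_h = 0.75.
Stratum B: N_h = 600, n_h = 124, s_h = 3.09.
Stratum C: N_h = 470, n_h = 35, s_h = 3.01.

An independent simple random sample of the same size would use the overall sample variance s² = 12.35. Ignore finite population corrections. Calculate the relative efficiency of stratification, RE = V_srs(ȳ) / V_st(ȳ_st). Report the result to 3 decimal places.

V̂(ȳ_st) = Σ W_h² s_h²/n_h, with W_h = N_h/N and N = 1230:
  stratum A: (160/1230)²·0.75²/25 = 0.000380726
  stratum B: (600/1230)²·3.09²/124 = 0.0183226
  stratum C: (470/1230)²·3.01²/35 = 0.0377964
V_st = 0.0564997
V_srs = s²/n = 12.35/184 = 0.0671196
Relative efficiency = V_srs / V_st = 0.0671196/0.0564997 = 1.1880

RE ≈ 1.188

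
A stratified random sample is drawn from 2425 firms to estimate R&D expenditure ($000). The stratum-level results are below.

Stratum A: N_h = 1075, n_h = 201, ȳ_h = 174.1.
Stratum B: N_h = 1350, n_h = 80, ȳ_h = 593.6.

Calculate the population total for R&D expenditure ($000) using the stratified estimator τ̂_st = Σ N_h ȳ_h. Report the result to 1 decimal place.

τ̂_st ≈ 988517.5

τ̂_st = Σ N_h ȳ_h = 1075·174.1 + 1350·593.6 = 988517.5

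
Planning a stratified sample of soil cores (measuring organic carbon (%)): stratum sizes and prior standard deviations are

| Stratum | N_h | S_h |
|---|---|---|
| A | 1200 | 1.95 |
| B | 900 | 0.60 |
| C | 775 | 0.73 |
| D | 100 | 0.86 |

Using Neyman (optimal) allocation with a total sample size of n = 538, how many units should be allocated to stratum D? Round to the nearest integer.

Neyman allocation: n_h = n · N_h S_h / Σ N_i S_i, with n = 538.
  stratum A: N_h·S_h = 1200·1.95 = 2340.00
  stratum B: N_h·S_h = 900·0.60 = 540.00
  stratum C: N_h·S_h = 775·0.73 = 565.75
  stratum D: N_h·S_h = 100·0.86 = 86.00
Σ N_h S_h = 3531.75
n for stratum D = 538·86.00/3531.75 = 13.101 → 13

13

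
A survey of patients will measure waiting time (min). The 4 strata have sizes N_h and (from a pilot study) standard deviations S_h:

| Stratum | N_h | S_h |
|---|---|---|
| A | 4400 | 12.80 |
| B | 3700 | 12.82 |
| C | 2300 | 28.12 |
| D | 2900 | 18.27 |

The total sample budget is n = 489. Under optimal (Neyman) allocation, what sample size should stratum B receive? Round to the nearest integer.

105

Neyman allocation: n_h = n · N_h S_h / Σ N_i S_i, with n = 489.
  stratum A: N_h·S_h = 4400·12.80 = 56320.00
  stratum B: N_h·S_h = 3700·12.82 = 47434.00
  stratum C: N_h·S_h = 2300·28.12 = 64676.00
  stratum D: N_h·S_h = 2900·18.27 = 52983.00
Σ N_h S_h = 221413.00
n for stratum B = 489·47434.00/221413.00 = 104.760 → 105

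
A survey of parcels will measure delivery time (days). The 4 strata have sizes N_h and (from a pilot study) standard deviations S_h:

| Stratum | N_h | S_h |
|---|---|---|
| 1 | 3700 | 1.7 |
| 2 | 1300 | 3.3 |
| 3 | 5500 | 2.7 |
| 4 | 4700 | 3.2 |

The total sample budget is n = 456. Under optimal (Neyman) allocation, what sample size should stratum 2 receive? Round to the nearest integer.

Neyman allocation: n_h = n · N_h S_h / Σ N_i S_i, with n = 456.
  stratum 1: N_h·S_h = 3700·1.7 = 6290.00
  stratum 2: N_h·S_h = 1300·3.3 = 4290.00
  stratum 3: N_h·S_h = 5500·2.7 = 14850.00
  stratum 4: N_h·S_h = 4700·3.2 = 15040.00
Σ N_h S_h = 40470.00
n for stratum 2 = 456·4290.00/40470.00 = 48.338 → 48

48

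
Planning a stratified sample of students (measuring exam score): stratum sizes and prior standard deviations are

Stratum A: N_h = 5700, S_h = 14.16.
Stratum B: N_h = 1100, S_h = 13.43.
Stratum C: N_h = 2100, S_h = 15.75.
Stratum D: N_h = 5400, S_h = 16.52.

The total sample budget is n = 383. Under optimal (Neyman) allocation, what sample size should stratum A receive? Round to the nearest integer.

142

Neyman allocation: n_h = n · N_h S_h / Σ N_i S_i, with n = 383.
  stratum A: N_h·S_h = 5700·14.16 = 80712.00
  stratum B: N_h·S_h = 1100·13.43 = 14773.00
  stratum C: N_h·S_h = 2100·15.75 = 33075.00
  stratum D: N_h·S_h = 5400·16.52 = 89208.00
Σ N_h S_h = 217768.00
n for stratum A = 383·80712.00/217768.00 = 141.952 → 142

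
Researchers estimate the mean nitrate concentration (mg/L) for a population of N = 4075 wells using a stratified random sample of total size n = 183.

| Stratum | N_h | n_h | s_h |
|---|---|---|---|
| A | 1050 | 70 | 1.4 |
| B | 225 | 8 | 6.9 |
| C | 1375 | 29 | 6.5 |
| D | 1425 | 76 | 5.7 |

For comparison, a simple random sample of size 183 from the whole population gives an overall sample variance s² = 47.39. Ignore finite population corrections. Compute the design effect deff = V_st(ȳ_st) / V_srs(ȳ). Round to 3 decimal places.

V̂(ȳ_st) = Σ W_h² s_h²/n_h, with W_h = N_h/N and N = 4075:
  stratum A: (1050/4075)²·1.4²/70 = 0.00185901
  stratum B: (225/4075)²·6.9²/8 = 0.0181434
  stratum C: (1375/4075)²·6.5²/29 = 0.165874
  stratum D: (1425/4075)²·5.7²/76 = 0.052277
V_st = 0.238154
V_srs = s²/n = 47.39/183 = 0.258962
deff = V_st / V_srs = 0.238154/0.258962 = 0.9196

deff ≈ 0.920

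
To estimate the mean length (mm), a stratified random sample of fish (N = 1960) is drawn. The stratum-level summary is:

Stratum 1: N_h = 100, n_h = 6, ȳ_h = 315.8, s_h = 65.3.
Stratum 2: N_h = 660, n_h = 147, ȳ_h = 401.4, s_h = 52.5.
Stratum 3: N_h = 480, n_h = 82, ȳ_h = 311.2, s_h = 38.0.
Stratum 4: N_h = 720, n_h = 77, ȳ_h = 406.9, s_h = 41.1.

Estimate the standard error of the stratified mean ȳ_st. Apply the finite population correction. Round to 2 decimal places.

SE(ȳ_st) ≈ 2.63

V̂(ȳ_st) = Σ W_h² (1 − n_h/N_h) s_h²/n_h, with W_h = N_h/N and N = 1960:
  stratum 1: (100/1960)²·(1 − 6/100)·65.3²/6 = 1.73896
  stratum 2: (660/1960)²·(1 − 147/660)·52.5²/147 = 1.65253
  stratum 3: (480/1960)²·(1 − 82/480)·38.0²/82 = 0.87572
  stratum 4: (720/1960)²·(1 − 77/720)·41.1²/77 = 2.64377
V̂(ȳ_st) = 6.91099
SE(ȳ_st) = √6.91099 = 2.62888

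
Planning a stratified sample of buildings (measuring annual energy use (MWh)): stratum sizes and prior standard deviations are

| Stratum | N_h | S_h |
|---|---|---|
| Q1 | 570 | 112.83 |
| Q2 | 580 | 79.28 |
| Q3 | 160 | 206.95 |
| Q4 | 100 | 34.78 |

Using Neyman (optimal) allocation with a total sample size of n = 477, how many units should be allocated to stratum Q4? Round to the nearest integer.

11

Neyman allocation: n_h = n · N_h S_h / Σ N_i S_i, with n = 477.
  stratum Q1: N_h·S_h = 570·112.83 = 64313.10
  stratum Q2: N_h·S_h = 580·79.28 = 45982.40
  stratum Q3: N_h·S_h = 160·206.95 = 33112.00
  stratum Q4: N_h·S_h = 100·34.78 = 3478.00
Σ N_h S_h = 146885.50
n for stratum Q4 = 477·3478.00/146885.50 = 11.295 → 11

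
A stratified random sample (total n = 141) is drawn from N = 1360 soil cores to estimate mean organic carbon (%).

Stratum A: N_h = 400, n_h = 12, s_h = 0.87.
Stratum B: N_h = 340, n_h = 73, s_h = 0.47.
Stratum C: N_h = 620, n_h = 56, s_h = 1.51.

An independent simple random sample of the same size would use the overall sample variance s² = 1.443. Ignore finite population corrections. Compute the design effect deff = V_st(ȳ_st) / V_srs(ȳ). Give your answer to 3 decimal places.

deff ≈ 1.378

V̂(ȳ_st) = Σ W_h² s_h²/n_h, with W_h = N_h/N and N = 1360:
  stratum A: (400/1360)²·0.87²/12 = 0.00545631
  stratum B: (340/1360)²·0.47²/73 = 0.000189127
  stratum C: (620/1360)²·1.51²/56 = 0.00846197
V_st = 0.0141074
V_srs = s²/n = 1.443/141 = 0.010234
deff = V_st / V_srs = 0.0141074/0.010234 = 1.3785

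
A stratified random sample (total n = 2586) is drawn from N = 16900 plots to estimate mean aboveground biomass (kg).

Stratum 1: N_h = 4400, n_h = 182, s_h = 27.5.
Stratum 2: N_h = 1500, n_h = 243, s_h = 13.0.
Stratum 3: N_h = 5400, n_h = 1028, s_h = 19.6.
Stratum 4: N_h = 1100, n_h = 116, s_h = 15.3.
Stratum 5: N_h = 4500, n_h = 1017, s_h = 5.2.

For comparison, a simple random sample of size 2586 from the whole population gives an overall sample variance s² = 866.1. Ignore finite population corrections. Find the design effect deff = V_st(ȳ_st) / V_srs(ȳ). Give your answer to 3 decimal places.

deff ≈ 1.002

V̂(ȳ_st) = Σ W_h² s_h²/n_h, with W_h = N_h/N and N = 16900:
  stratum 1: (4400/16900)²·27.5²/182 = 0.28166
  stratum 2: (1500/16900)²·13.0²/243 = 0.00547885
  stratum 3: (5400/16900)²·19.6²/1028 = 0.0381534
  stratum 4: (1100/16900)²·15.3²/116 = 0.00854942
  stratum 5: (4500/16900)²·5.2²/1017 = 0.00188511
V_st = 0.335727
V_srs = s²/n = 866.1/2586 = 0.334919
deff = V_st / V_srs = 0.335727/0.334919 = 1.0024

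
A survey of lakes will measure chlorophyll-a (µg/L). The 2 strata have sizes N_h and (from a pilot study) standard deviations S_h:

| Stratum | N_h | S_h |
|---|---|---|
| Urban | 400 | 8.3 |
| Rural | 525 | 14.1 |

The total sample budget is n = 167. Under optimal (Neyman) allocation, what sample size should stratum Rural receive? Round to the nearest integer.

115

Neyman allocation: n_h = n · N_h S_h / Σ N_i S_i, with n = 167.
  stratum Urban: N_h·S_h = 400·8.3 = 3320.00
  stratum Rural: N_h·S_h = 525·14.1 = 7402.50
Σ N_h S_h = 10722.50
n for stratum Rural = 167·7402.50/10722.50 = 115.292 → 115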